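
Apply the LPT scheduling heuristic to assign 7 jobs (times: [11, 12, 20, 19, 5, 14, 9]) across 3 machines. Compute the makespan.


Sort jobs in decreasing order (LPT): [20, 19, 14, 12, 11, 9, 5]
Assign each job to the least loaded machine:
  Machine 1: jobs [20, 9], load = 29
  Machine 2: jobs [19, 11], load = 30
  Machine 3: jobs [14, 12, 5], load = 31
Makespan = max load = 31

31


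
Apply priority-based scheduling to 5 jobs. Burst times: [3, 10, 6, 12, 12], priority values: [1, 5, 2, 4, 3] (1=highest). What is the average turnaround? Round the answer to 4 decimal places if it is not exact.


Sort by priority (ascending = highest first):
Order: [(1, 3), (2, 6), (3, 12), (4, 12), (5, 10)]
Completion times:
  Priority 1, burst=3, C=3
  Priority 2, burst=6, C=9
  Priority 3, burst=12, C=21
  Priority 4, burst=12, C=33
  Priority 5, burst=10, C=43
Average turnaround = 109/5 = 21.8

21.8


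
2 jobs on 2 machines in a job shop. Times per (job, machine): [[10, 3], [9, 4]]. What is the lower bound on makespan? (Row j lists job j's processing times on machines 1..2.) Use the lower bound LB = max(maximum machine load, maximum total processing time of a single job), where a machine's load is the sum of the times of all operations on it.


Machine loads:
  Machine 1: 10 + 9 = 19
  Machine 2: 3 + 4 = 7
Max machine load = 19
Job totals:
  Job 1: 13
  Job 2: 13
Max job total = 13
Lower bound = max(19, 13) = 19

19


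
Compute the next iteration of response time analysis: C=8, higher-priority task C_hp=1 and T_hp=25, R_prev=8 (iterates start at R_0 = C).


R_next = C + ceil(R_prev / T_hp) * C_hp
ceil(8 / 25) = ceil(0.32) = 1
Interference = 1 * 1 = 1
R_next = 8 + 1 = 9

9


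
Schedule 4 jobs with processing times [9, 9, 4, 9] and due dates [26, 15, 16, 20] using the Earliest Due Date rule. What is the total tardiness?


Sort by due date (EDD order): [(9, 15), (4, 16), (9, 20), (9, 26)]
Compute completion times and tardiness:
  Job 1: p=9, d=15, C=9, tardiness=max(0,9-15)=0
  Job 2: p=4, d=16, C=13, tardiness=max(0,13-16)=0
  Job 3: p=9, d=20, C=22, tardiness=max(0,22-20)=2
  Job 4: p=9, d=26, C=31, tardiness=max(0,31-26)=5
Total tardiness = 7

7


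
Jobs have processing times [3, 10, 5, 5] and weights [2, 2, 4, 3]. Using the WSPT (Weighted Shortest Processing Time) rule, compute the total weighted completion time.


Compute p/w ratios and sort ascending (WSPT): [(5, 4), (3, 2), (5, 3), (10, 2)]
Compute weighted completion times:
  Job (p=5,w=4): C=5, w*C=4*5=20
  Job (p=3,w=2): C=8, w*C=2*8=16
  Job (p=5,w=3): C=13, w*C=3*13=39
  Job (p=10,w=2): C=23, w*C=2*23=46
Total weighted completion time = 121

121


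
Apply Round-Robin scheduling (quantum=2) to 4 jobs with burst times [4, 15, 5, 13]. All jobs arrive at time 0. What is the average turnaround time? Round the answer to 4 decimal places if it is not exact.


Time quantum = 2
Execution trace:
  J1 runs 2 units, time = 2
  J2 runs 2 units, time = 4
  J3 runs 2 units, time = 6
  J4 runs 2 units, time = 8
  J1 runs 2 units, time = 10
  J2 runs 2 units, time = 12
  J3 runs 2 units, time = 14
  J4 runs 2 units, time = 16
  J2 runs 2 units, time = 18
  J3 runs 1 units, time = 19
  J4 runs 2 units, time = 21
  J2 runs 2 units, time = 23
  J4 runs 2 units, time = 25
  J2 runs 2 units, time = 27
  J4 runs 2 units, time = 29
  J2 runs 2 units, time = 31
  J4 runs 2 units, time = 33
  J2 runs 2 units, time = 35
  J4 runs 1 units, time = 36
  J2 runs 1 units, time = 37
Finish times: [10, 37, 19, 36]
Average turnaround = 102/4 = 25.5

25.5


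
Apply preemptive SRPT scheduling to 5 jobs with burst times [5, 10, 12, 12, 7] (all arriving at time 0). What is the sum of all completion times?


Since all jobs arrive at t=0, SRPT equals SPT ordering.
SPT order: [5, 7, 10, 12, 12]
Completion times:
  Job 1: p=5, C=5
  Job 2: p=7, C=12
  Job 3: p=10, C=22
  Job 4: p=12, C=34
  Job 5: p=12, C=46
Total completion time = 5 + 12 + 22 + 34 + 46 = 119

119


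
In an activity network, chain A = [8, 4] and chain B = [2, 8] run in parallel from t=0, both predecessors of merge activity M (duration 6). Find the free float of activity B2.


ES(B2) = sum of predecessors on chain B = 2
EF(B2) = ES + duration = 2 + 8 = 10
Successor of B2 is M. ES(M) = max(sum(A), sum(B)) = max(12, 10) = 12
Free float = ES(successor) - EF(current) = 12 - 10 = 2

2


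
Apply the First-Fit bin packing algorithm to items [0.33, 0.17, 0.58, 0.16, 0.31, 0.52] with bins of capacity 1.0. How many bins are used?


Place items sequentially using First-Fit:
  Item 0.33 -> new Bin 1
  Item 0.17 -> Bin 1 (now 0.5)
  Item 0.58 -> new Bin 2
  Item 0.16 -> Bin 1 (now 0.66)
  Item 0.31 -> Bin 1 (now 0.97)
  Item 0.52 -> new Bin 3
Total bins used = 3

3


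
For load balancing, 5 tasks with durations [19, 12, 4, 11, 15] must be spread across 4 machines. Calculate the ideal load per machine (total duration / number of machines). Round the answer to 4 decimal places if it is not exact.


Total processing time = 19 + 12 + 4 + 11 + 15 = 61
Number of machines = 4
Ideal balanced load = 61 / 4 = 15.25

15.25


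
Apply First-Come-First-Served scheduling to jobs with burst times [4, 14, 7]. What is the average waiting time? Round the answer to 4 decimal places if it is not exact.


FCFS order (as given): [4, 14, 7]
Waiting times:
  Job 1: wait = 0
  Job 2: wait = 4
  Job 3: wait = 18
Sum of waiting times = 22
Average waiting time = 22/3 = 7.3333

7.3333


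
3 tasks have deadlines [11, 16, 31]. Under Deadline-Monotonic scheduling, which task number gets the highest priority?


Sort tasks by relative deadline (ascending):
  Task 1: deadline = 11
  Task 2: deadline = 16
  Task 3: deadline = 31
Priority order (highest first): [1, 2, 3]
Highest priority task = 1

1


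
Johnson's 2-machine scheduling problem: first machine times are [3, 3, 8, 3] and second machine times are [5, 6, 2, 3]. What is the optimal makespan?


Apply Johnson's rule:
  Group 1 (a <= b): [(1, 3, 5), (2, 3, 6), (4, 3, 3)]
  Group 2 (a > b): [(3, 8, 2)]
Optimal job order: [1, 2, 4, 3]
Schedule:
  Job 1: M1 done at 3, M2 done at 8
  Job 2: M1 done at 6, M2 done at 14
  Job 4: M1 done at 9, M2 done at 17
  Job 3: M1 done at 17, M2 done at 19
Makespan = 19

19


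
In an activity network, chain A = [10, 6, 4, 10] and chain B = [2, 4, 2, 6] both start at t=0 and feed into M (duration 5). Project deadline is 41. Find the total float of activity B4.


Forward pass: ES(B4) = sum of predecessors on chain B = 8
EF = ES + duration = 8 + 6 = 14
Backward pass: LF(M) = deadline = 41; LS(M) = 41 - 5 = 36
LF(B4) = LS(M) - sum(successors on chain B) = 36 - 0 = 36
LS = LF - duration = 36 - 6 = 30
Total float = LS - ES = 30 - 8 = 22

22


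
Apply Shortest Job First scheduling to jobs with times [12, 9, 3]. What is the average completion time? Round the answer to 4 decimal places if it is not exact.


SJF order (ascending): [3, 9, 12]
Completion times:
  Job 1: burst=3, C=3
  Job 2: burst=9, C=12
  Job 3: burst=12, C=24
Average completion = 39/3 = 13.0

13.0


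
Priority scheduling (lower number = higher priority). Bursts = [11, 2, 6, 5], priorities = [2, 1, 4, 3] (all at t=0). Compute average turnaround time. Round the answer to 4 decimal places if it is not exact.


Sort by priority (ascending = highest first):
Order: [(1, 2), (2, 11), (3, 5), (4, 6)]
Completion times:
  Priority 1, burst=2, C=2
  Priority 2, burst=11, C=13
  Priority 3, burst=5, C=18
  Priority 4, burst=6, C=24
Average turnaround = 57/4 = 14.25

14.25


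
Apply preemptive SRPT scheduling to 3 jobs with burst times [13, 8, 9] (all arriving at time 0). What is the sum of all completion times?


Since all jobs arrive at t=0, SRPT equals SPT ordering.
SPT order: [8, 9, 13]
Completion times:
  Job 1: p=8, C=8
  Job 2: p=9, C=17
  Job 3: p=13, C=30
Total completion time = 8 + 17 + 30 = 55

55


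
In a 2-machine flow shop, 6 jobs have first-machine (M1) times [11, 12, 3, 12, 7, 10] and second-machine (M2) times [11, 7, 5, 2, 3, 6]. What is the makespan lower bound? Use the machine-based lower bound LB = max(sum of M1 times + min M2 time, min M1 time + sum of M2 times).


LB1 = sum(M1 times) + min(M2 times) = 55 + 2 = 57
LB2 = min(M1 times) + sum(M2 times) = 3 + 34 = 37
Lower bound = max(LB1, LB2) = max(57, 37) = 57

57


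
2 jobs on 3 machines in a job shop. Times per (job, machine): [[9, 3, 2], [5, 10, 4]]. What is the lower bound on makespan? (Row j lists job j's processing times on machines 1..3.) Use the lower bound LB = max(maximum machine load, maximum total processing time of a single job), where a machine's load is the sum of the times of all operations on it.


Machine loads:
  Machine 1: 9 + 5 = 14
  Machine 2: 3 + 10 = 13
  Machine 3: 2 + 4 = 6
Max machine load = 14
Job totals:
  Job 1: 14
  Job 2: 19
Max job total = 19
Lower bound = max(14, 19) = 19

19


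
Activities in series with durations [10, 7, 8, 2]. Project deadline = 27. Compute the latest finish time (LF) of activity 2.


LF(activity 2) = deadline - sum of successor durations
Successors: activities 3 through 4 with durations [8, 2]
Sum of successor durations = 10
LF = 27 - 10 = 17

17


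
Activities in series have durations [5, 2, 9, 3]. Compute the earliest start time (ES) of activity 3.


Activity 3 starts after activities 1 through 2 complete.
Predecessor durations: [5, 2]
ES = 5 + 2 = 7

7


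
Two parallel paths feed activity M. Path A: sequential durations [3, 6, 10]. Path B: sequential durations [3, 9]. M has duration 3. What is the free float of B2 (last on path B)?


ES(B2) = sum of predecessors on chain B = 3
EF(B2) = ES + duration = 3 + 9 = 12
Successor of B2 is M. ES(M) = max(sum(A), sum(B)) = max(19, 12) = 19
Free float = ES(successor) - EF(current) = 19 - 12 = 7

7


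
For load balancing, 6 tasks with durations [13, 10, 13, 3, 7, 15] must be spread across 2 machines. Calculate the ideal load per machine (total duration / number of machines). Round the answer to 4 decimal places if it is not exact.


Total processing time = 13 + 10 + 13 + 3 + 7 + 15 = 61
Number of machines = 2
Ideal balanced load = 61 / 2 = 30.5

30.5


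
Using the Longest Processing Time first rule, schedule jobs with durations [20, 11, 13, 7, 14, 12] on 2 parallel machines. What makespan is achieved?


Sort jobs in decreasing order (LPT): [20, 14, 13, 12, 11, 7]
Assign each job to the least loaded machine:
  Machine 1: jobs [20, 12, 7], load = 39
  Machine 2: jobs [14, 13, 11], load = 38
Makespan = max load = 39

39


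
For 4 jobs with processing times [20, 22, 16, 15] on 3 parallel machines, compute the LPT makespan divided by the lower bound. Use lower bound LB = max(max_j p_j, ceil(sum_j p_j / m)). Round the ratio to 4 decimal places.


LPT order: [22, 20, 16, 15]
Machine loads after assignment: [22, 20, 31]
LPT makespan = 31
Lower bound = max(max_job, ceil(total/3)) = max(22, 25) = 25
Ratio = 31 / 25 = 1.24

1.24


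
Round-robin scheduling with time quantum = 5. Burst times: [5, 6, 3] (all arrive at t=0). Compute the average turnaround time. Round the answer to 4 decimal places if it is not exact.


Time quantum = 5
Execution trace:
  J1 runs 5 units, time = 5
  J2 runs 5 units, time = 10
  J3 runs 3 units, time = 13
  J2 runs 1 units, time = 14
Finish times: [5, 14, 13]
Average turnaround = 32/3 = 10.6667

10.6667


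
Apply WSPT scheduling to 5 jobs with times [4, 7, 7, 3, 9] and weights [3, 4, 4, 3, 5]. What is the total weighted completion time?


Compute p/w ratios and sort ascending (WSPT): [(3, 3), (4, 3), (7, 4), (7, 4), (9, 5)]
Compute weighted completion times:
  Job (p=3,w=3): C=3, w*C=3*3=9
  Job (p=4,w=3): C=7, w*C=3*7=21
  Job (p=7,w=4): C=14, w*C=4*14=56
  Job (p=7,w=4): C=21, w*C=4*21=84
  Job (p=9,w=5): C=30, w*C=5*30=150
Total weighted completion time = 320

320


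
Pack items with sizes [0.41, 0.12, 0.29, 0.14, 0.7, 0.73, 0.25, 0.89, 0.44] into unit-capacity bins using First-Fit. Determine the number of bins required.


Place items sequentially using First-Fit:
  Item 0.41 -> new Bin 1
  Item 0.12 -> Bin 1 (now 0.53)
  Item 0.29 -> Bin 1 (now 0.82)
  Item 0.14 -> Bin 1 (now 0.96)
  Item 0.7 -> new Bin 2
  Item 0.73 -> new Bin 3
  Item 0.25 -> Bin 2 (now 0.95)
  Item 0.89 -> new Bin 4
  Item 0.44 -> new Bin 5
Total bins used = 5

5


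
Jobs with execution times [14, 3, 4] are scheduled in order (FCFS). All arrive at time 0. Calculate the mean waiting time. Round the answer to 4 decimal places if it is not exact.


FCFS order (as given): [14, 3, 4]
Waiting times:
  Job 1: wait = 0
  Job 2: wait = 14
  Job 3: wait = 17
Sum of waiting times = 31
Average waiting time = 31/3 = 10.3333

10.3333


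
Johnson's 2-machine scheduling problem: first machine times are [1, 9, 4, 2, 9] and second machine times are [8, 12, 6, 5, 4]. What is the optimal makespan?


Apply Johnson's rule:
  Group 1 (a <= b): [(1, 1, 8), (4, 2, 5), (3, 4, 6), (2, 9, 12)]
  Group 2 (a > b): [(5, 9, 4)]
Optimal job order: [1, 4, 3, 2, 5]
Schedule:
  Job 1: M1 done at 1, M2 done at 9
  Job 4: M1 done at 3, M2 done at 14
  Job 3: M1 done at 7, M2 done at 20
  Job 2: M1 done at 16, M2 done at 32
  Job 5: M1 done at 25, M2 done at 36
Makespan = 36

36


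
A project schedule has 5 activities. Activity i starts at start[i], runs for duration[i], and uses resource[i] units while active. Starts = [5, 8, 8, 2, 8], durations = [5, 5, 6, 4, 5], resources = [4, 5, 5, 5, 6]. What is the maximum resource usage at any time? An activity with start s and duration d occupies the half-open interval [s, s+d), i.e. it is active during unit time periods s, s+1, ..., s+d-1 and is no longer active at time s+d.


Each activity i is active on [start_i, start_i + duration_i).
Compute total resource usage per time slot:
  t=0: active resources = [], total = 0
  t=1: active resources = [], total = 0
  t=2: active resources = [5], total = 5
  t=3: active resources = [5], total = 5
  t=4: active resources = [5], total = 5
  t=5: active resources = [4, 5], total = 9
  t=6: active resources = [4], total = 4
  t=7: active resources = [4], total = 4
  t=8: active resources = [4, 5, 5, 6], total = 20
  t=9: active resources = [4, 5, 5, 6], total = 20
  t=10: active resources = [5, 5, 6], total = 16
  t=11: active resources = [5, 5, 6], total = 16
  t=12: active resources = [5, 5, 6], total = 16
  t=13: active resources = [5], total = 5
Peak resource demand = 20

20


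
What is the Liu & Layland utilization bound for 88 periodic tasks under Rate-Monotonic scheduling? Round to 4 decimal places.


Compute 2^(1/88) = 1.0079077751
Subtract 1: 1.0079077751 - 1 = 0.0079077751
Multiply by n: 88 * 0.0079077751 = 0.6958842088
Round to 4 dp: 0.6959

0.6959


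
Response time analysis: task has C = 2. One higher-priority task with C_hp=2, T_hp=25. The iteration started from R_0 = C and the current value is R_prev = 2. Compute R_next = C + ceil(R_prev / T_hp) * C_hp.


R_next = C + ceil(R_prev / T_hp) * C_hp
ceil(2 / 25) = ceil(0.08) = 1
Interference = 1 * 2 = 2
R_next = 2 + 2 = 4

4


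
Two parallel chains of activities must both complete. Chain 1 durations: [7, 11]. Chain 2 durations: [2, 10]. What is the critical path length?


Path A total = 7 + 11 = 18
Path B total = 2 + 10 = 12
Critical path = longest path = max(18, 12) = 18

18


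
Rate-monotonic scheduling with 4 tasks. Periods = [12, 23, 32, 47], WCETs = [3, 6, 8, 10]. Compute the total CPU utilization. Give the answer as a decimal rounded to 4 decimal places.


Compute individual utilizations (exact fractions):
  Task 1: C/T = 3/12 = 1/4 (approx. 0.25)
  Task 2: C/T = 6/23 (approx. 0.2609)
  Task 3: C/T = 8/32 = 1/4 (approx. 0.25)
  Task 4: C/T = 10/47 (approx. 0.2128)
Total utilization U = 1/4 + 6/23 + 1/4 + 10/47 = 2105/2162
Rounded to 4 decimal places: U = 0.9736
RM (Liu & Layland) bound for 4 tasks = 0.756828; compare with U = 2105/2162 (approx. 0.973636)
bound < U <= 1, so the RM sufficient condition is not met (inconclusive; an exact test such as response-time analysis is needed).

0.9736


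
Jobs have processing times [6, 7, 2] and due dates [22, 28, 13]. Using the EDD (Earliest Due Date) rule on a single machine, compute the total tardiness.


Sort by due date (EDD order): [(2, 13), (6, 22), (7, 28)]
Compute completion times and tardiness:
  Job 1: p=2, d=13, C=2, tardiness=max(0,2-13)=0
  Job 2: p=6, d=22, C=8, tardiness=max(0,8-22)=0
  Job 3: p=7, d=28, C=15, tardiness=max(0,15-28)=0
Total tardiness = 0

0


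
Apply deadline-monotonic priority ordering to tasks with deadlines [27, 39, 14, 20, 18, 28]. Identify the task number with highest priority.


Sort tasks by relative deadline (ascending):
  Task 3: deadline = 14
  Task 5: deadline = 18
  Task 4: deadline = 20
  Task 1: deadline = 27
  Task 6: deadline = 28
  Task 2: deadline = 39
Priority order (highest first): [3, 5, 4, 1, 6, 2]
Highest priority task = 3

3


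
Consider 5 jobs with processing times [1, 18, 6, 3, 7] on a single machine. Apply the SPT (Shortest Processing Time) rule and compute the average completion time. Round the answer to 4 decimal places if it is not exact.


Sort jobs by processing time (SPT order): [1, 3, 6, 7, 18]
Compute completion times sequentially:
  Job 1: processing = 1, completes at 1
  Job 2: processing = 3, completes at 4
  Job 3: processing = 6, completes at 10
  Job 4: processing = 7, completes at 17
  Job 5: processing = 18, completes at 35
Sum of completion times = 67
Average completion time = 67/5 = 13.4

13.4


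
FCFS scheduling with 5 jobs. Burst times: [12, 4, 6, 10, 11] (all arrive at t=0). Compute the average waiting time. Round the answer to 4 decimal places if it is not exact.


FCFS order (as given): [12, 4, 6, 10, 11]
Waiting times:
  Job 1: wait = 0
  Job 2: wait = 12
  Job 3: wait = 16
  Job 4: wait = 22
  Job 5: wait = 32
Sum of waiting times = 82
Average waiting time = 82/5 = 16.4

16.4


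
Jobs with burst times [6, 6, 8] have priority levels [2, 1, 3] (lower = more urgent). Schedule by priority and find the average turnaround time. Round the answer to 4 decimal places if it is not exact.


Sort by priority (ascending = highest first):
Order: [(1, 6), (2, 6), (3, 8)]
Completion times:
  Priority 1, burst=6, C=6
  Priority 2, burst=6, C=12
  Priority 3, burst=8, C=20
Average turnaround = 38/3 = 12.6667

12.6667


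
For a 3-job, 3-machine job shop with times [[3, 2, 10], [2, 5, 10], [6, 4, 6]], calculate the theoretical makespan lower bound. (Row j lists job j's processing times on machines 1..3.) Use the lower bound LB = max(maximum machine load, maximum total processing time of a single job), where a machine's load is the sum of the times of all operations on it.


Machine loads:
  Machine 1: 3 + 2 + 6 = 11
  Machine 2: 2 + 5 + 4 = 11
  Machine 3: 10 + 10 + 6 = 26
Max machine load = 26
Job totals:
  Job 1: 15
  Job 2: 17
  Job 3: 16
Max job total = 17
Lower bound = max(26, 17) = 26

26


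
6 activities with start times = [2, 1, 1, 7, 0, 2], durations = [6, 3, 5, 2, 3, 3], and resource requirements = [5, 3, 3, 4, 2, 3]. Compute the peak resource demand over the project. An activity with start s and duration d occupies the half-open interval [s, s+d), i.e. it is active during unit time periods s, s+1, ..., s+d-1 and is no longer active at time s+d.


Each activity i is active on [start_i, start_i + duration_i).
Compute total resource usage per time slot:
  t=0: active resources = [2], total = 2
  t=1: active resources = [3, 3, 2], total = 8
  t=2: active resources = [5, 3, 3, 2, 3], total = 16
  t=3: active resources = [5, 3, 3, 3], total = 14
  t=4: active resources = [5, 3, 3], total = 11
  t=5: active resources = [5, 3], total = 8
  t=6: active resources = [5], total = 5
  t=7: active resources = [5, 4], total = 9
  t=8: active resources = [4], total = 4
Peak resource demand = 16

16


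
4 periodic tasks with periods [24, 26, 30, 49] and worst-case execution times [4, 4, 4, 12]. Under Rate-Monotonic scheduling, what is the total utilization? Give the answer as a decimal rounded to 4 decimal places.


Compute individual utilizations (exact fractions):
  Task 1: C/T = 4/24 = 1/6 (approx. 0.1667)
  Task 2: C/T = 4/26 = 2/13 (approx. 0.1538)
  Task 3: C/T = 4/30 = 2/15 (approx. 0.1333)
  Task 4: C/T = 12/49 (approx. 0.2449)
Total utilization U = 1/6 + 2/13 + 2/15 + 12/49 = 4451/6370
Rounded to 4 decimal places: U = 0.6987
RM (Liu & Layland) bound for 4 tasks = 0.756828; compare with U = 4451/6370 (approx. 0.698744)
U <= bound, so schedulable by RM sufficient condition.

0.6987


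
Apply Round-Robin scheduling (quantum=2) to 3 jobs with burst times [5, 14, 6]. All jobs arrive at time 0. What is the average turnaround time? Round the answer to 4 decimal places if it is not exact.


Time quantum = 2
Execution trace:
  J1 runs 2 units, time = 2
  J2 runs 2 units, time = 4
  J3 runs 2 units, time = 6
  J1 runs 2 units, time = 8
  J2 runs 2 units, time = 10
  J3 runs 2 units, time = 12
  J1 runs 1 units, time = 13
  J2 runs 2 units, time = 15
  J3 runs 2 units, time = 17
  J2 runs 2 units, time = 19
  J2 runs 2 units, time = 21
  J2 runs 2 units, time = 23
  J2 runs 2 units, time = 25
Finish times: [13, 25, 17]
Average turnaround = 55/3 = 18.3333

18.3333


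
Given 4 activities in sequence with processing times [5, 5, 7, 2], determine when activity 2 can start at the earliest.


Activity 2 starts after activities 1 through 1 complete.
Predecessor durations: [5]
ES = 5 = 5

5


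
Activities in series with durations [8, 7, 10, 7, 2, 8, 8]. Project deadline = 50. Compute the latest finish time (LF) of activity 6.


LF(activity 6) = deadline - sum of successor durations
Successors: activities 7 through 7 with durations [8]
Sum of successor durations = 8
LF = 50 - 8 = 42

42


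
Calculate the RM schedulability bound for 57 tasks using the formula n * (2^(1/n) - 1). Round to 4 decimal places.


Compute 2^(1/57) = 1.0122347161
Subtract 1: 1.0122347161 - 1 = 0.0122347161
Multiply by n: 57 * 0.0122347161 = 0.6973788177
Round to 4 dp: 0.6974

0.6974


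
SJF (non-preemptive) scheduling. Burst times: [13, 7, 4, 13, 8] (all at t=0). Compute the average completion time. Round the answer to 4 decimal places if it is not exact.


SJF order (ascending): [4, 7, 8, 13, 13]
Completion times:
  Job 1: burst=4, C=4
  Job 2: burst=7, C=11
  Job 3: burst=8, C=19
  Job 4: burst=13, C=32
  Job 5: burst=13, C=45
Average completion = 111/5 = 22.2

22.2


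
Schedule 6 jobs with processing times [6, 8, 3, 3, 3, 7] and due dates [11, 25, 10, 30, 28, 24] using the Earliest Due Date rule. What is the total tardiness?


Sort by due date (EDD order): [(3, 10), (6, 11), (7, 24), (8, 25), (3, 28), (3, 30)]
Compute completion times and tardiness:
  Job 1: p=3, d=10, C=3, tardiness=max(0,3-10)=0
  Job 2: p=6, d=11, C=9, tardiness=max(0,9-11)=0
  Job 3: p=7, d=24, C=16, tardiness=max(0,16-24)=0
  Job 4: p=8, d=25, C=24, tardiness=max(0,24-25)=0
  Job 5: p=3, d=28, C=27, tardiness=max(0,27-28)=0
  Job 6: p=3, d=30, C=30, tardiness=max(0,30-30)=0
Total tardiness = 0

0


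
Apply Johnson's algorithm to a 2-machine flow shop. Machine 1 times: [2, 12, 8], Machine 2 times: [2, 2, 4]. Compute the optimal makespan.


Apply Johnson's rule:
  Group 1 (a <= b): [(1, 2, 2)]
  Group 2 (a > b): [(3, 8, 4), (2, 12, 2)]
Optimal job order: [1, 3, 2]
Schedule:
  Job 1: M1 done at 2, M2 done at 4
  Job 3: M1 done at 10, M2 done at 14
  Job 2: M1 done at 22, M2 done at 24
Makespan = 24

24


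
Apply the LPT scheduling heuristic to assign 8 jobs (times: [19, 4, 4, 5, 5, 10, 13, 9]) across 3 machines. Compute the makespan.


Sort jobs in decreasing order (LPT): [19, 13, 10, 9, 5, 5, 4, 4]
Assign each job to the least loaded machine:
  Machine 1: jobs [19, 4], load = 23
  Machine 2: jobs [13, 5, 5], load = 23
  Machine 3: jobs [10, 9, 4], load = 23
Makespan = max load = 23

23


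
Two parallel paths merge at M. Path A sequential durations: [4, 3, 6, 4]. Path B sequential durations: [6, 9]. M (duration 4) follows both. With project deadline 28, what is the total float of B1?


Forward pass: ES(B1) = sum of predecessors on chain B = 0
EF = ES + duration = 0 + 6 = 6
Backward pass: LF(M) = deadline = 28; LS(M) = 28 - 4 = 24
LF(B1) = LS(M) - sum(successors on chain B) = 24 - 9 = 15
LS = LF - duration = 15 - 6 = 9
Total float = LS - ES = 9 - 0 = 9

9


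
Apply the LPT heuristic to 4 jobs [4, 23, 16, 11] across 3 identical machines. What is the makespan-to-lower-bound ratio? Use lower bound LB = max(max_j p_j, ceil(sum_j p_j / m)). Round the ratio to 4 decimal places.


LPT order: [23, 16, 11, 4]
Machine loads after assignment: [23, 16, 15]
LPT makespan = 23
Lower bound = max(max_job, ceil(total/3)) = max(23, 18) = 23
Ratio = 23 / 23 = 1.0

1.0


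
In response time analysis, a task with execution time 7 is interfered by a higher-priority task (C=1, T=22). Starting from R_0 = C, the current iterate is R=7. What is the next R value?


R_next = C + ceil(R_prev / T_hp) * C_hp
ceil(7 / 22) = ceil(0.3182) = 1
Interference = 1 * 1 = 1
R_next = 7 + 1 = 8

8


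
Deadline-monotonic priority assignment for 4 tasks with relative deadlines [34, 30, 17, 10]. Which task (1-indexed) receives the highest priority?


Sort tasks by relative deadline (ascending):
  Task 4: deadline = 10
  Task 3: deadline = 17
  Task 2: deadline = 30
  Task 1: deadline = 34
Priority order (highest first): [4, 3, 2, 1]
Highest priority task = 4

4


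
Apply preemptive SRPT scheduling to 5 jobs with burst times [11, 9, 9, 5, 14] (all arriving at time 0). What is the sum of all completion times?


Since all jobs arrive at t=0, SRPT equals SPT ordering.
SPT order: [5, 9, 9, 11, 14]
Completion times:
  Job 1: p=5, C=5
  Job 2: p=9, C=14
  Job 3: p=9, C=23
  Job 4: p=11, C=34
  Job 5: p=14, C=48
Total completion time = 5 + 14 + 23 + 34 + 48 = 124

124


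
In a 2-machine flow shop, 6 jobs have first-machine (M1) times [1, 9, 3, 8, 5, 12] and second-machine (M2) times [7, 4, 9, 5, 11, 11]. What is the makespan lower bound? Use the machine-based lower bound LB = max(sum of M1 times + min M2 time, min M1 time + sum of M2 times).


LB1 = sum(M1 times) + min(M2 times) = 38 + 4 = 42
LB2 = min(M1 times) + sum(M2 times) = 1 + 47 = 48
Lower bound = max(LB1, LB2) = max(42, 48) = 48

48


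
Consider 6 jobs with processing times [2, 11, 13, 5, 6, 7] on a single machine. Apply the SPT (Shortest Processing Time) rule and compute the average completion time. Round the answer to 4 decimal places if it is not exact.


Sort jobs by processing time (SPT order): [2, 5, 6, 7, 11, 13]
Compute completion times sequentially:
  Job 1: processing = 2, completes at 2
  Job 2: processing = 5, completes at 7
  Job 3: processing = 6, completes at 13
  Job 4: processing = 7, completes at 20
  Job 5: processing = 11, completes at 31
  Job 6: processing = 13, completes at 44
Sum of completion times = 117
Average completion time = 117/6 = 19.5

19.5


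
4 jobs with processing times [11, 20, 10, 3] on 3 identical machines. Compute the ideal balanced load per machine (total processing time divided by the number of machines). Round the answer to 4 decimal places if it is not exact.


Total processing time = 11 + 20 + 10 + 3 = 44
Number of machines = 3
Ideal balanced load = 44 / 3 = 14.6667

14.6667


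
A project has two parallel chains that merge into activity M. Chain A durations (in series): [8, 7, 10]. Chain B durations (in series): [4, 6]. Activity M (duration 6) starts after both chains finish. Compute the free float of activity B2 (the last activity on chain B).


ES(B2) = sum of predecessors on chain B = 4
EF(B2) = ES + duration = 4 + 6 = 10
Successor of B2 is M. ES(M) = max(sum(A), sum(B)) = max(25, 10) = 25
Free float = ES(successor) - EF(current) = 25 - 10 = 15

15


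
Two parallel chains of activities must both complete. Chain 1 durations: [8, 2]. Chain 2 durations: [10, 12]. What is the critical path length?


Path A total = 8 + 2 = 10
Path B total = 10 + 12 = 22
Critical path = longest path = max(10, 22) = 22

22


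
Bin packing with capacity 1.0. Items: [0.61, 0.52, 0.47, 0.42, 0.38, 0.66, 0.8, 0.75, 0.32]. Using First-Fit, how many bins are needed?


Place items sequentially using First-Fit:
  Item 0.61 -> new Bin 1
  Item 0.52 -> new Bin 2
  Item 0.47 -> Bin 2 (now 0.99)
  Item 0.42 -> new Bin 3
  Item 0.38 -> Bin 1 (now 0.99)
  Item 0.66 -> new Bin 4
  Item 0.8 -> new Bin 5
  Item 0.75 -> new Bin 6
  Item 0.32 -> Bin 3 (now 0.74)
Total bins used = 6

6


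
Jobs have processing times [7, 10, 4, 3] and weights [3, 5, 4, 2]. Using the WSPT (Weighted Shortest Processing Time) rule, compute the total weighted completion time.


Compute p/w ratios and sort ascending (WSPT): [(4, 4), (3, 2), (10, 5), (7, 3)]
Compute weighted completion times:
  Job (p=4,w=4): C=4, w*C=4*4=16
  Job (p=3,w=2): C=7, w*C=2*7=14
  Job (p=10,w=5): C=17, w*C=5*17=85
  Job (p=7,w=3): C=24, w*C=3*24=72
Total weighted completion time = 187

187


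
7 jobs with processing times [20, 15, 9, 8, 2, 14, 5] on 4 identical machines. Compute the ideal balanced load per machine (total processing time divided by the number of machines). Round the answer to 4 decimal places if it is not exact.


Total processing time = 20 + 15 + 9 + 8 + 2 + 14 + 5 = 73
Number of machines = 4
Ideal balanced load = 73 / 4 = 18.25

18.25


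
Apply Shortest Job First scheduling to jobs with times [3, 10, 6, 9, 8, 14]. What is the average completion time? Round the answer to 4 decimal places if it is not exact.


SJF order (ascending): [3, 6, 8, 9, 10, 14]
Completion times:
  Job 1: burst=3, C=3
  Job 2: burst=6, C=9
  Job 3: burst=8, C=17
  Job 4: burst=9, C=26
  Job 5: burst=10, C=36
  Job 6: burst=14, C=50
Average completion = 141/6 = 23.5

23.5


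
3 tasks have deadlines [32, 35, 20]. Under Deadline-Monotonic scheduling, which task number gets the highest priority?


Sort tasks by relative deadline (ascending):
  Task 3: deadline = 20
  Task 1: deadline = 32
  Task 2: deadline = 35
Priority order (highest first): [3, 1, 2]
Highest priority task = 3

3


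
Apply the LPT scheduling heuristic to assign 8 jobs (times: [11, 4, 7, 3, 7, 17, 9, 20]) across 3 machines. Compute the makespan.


Sort jobs in decreasing order (LPT): [20, 17, 11, 9, 7, 7, 4, 3]
Assign each job to the least loaded machine:
  Machine 1: jobs [20, 7], load = 27
  Machine 2: jobs [17, 7, 3], load = 27
  Machine 3: jobs [11, 9, 4], load = 24
Makespan = max load = 27

27


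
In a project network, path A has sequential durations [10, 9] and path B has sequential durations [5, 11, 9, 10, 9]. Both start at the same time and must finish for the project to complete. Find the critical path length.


Path A total = 10 + 9 = 19
Path B total = 5 + 11 + 9 + 10 + 9 = 44
Critical path = longest path = max(19, 44) = 44

44


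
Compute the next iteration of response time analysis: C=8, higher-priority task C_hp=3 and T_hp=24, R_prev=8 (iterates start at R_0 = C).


R_next = C + ceil(R_prev / T_hp) * C_hp
ceil(8 / 24) = ceil(0.3333) = 1
Interference = 1 * 3 = 3
R_next = 8 + 3 = 11

11


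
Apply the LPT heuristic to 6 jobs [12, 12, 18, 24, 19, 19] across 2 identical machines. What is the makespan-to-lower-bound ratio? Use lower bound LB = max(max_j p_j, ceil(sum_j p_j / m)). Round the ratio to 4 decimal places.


LPT order: [24, 19, 19, 18, 12, 12]
Machine loads after assignment: [54, 50]
LPT makespan = 54
Lower bound = max(max_job, ceil(total/2)) = max(24, 52) = 52
Ratio = 54 / 52 = 1.0385

1.0385


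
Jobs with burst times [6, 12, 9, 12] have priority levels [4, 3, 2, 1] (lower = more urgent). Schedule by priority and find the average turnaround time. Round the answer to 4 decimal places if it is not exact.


Sort by priority (ascending = highest first):
Order: [(1, 12), (2, 9), (3, 12), (4, 6)]
Completion times:
  Priority 1, burst=12, C=12
  Priority 2, burst=9, C=21
  Priority 3, burst=12, C=33
  Priority 4, burst=6, C=39
Average turnaround = 105/4 = 26.25

26.25


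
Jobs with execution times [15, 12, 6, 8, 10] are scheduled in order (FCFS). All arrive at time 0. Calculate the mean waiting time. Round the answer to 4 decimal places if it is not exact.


FCFS order (as given): [15, 12, 6, 8, 10]
Waiting times:
  Job 1: wait = 0
  Job 2: wait = 15
  Job 3: wait = 27
  Job 4: wait = 33
  Job 5: wait = 41
Sum of waiting times = 116
Average waiting time = 116/5 = 23.2

23.2


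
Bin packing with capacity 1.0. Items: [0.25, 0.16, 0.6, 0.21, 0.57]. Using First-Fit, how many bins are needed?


Place items sequentially using First-Fit:
  Item 0.25 -> new Bin 1
  Item 0.16 -> Bin 1 (now 0.41)
  Item 0.6 -> new Bin 2
  Item 0.21 -> Bin 1 (now 0.62)
  Item 0.57 -> new Bin 3
Total bins used = 3

3


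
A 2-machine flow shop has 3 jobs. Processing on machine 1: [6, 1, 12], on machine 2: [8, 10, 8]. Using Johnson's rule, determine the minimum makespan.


Apply Johnson's rule:
  Group 1 (a <= b): [(2, 1, 10), (1, 6, 8)]
  Group 2 (a > b): [(3, 12, 8)]
Optimal job order: [2, 1, 3]
Schedule:
  Job 2: M1 done at 1, M2 done at 11
  Job 1: M1 done at 7, M2 done at 19
  Job 3: M1 done at 19, M2 done at 27
Makespan = 27

27


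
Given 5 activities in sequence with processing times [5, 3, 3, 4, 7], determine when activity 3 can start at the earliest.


Activity 3 starts after activities 1 through 2 complete.
Predecessor durations: [5, 3]
ES = 5 + 3 = 8

8


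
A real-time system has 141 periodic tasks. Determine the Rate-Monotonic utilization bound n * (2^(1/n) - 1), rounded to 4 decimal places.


Compute 2^(1/141) = 1.0049280405
Subtract 1: 1.0049280405 - 1 = 0.0049280405
Multiply by n: 141 * 0.0049280405 = 0.6948537105
Round to 4 dp: 0.6949

0.6949


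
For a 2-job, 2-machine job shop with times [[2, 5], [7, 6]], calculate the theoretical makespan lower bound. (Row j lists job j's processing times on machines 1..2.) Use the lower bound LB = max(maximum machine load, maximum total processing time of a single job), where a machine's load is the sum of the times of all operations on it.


Machine loads:
  Machine 1: 2 + 7 = 9
  Machine 2: 5 + 6 = 11
Max machine load = 11
Job totals:
  Job 1: 7
  Job 2: 13
Max job total = 13
Lower bound = max(11, 13) = 13

13


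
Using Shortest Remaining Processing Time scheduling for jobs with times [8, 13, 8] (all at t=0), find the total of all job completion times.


Since all jobs arrive at t=0, SRPT equals SPT ordering.
SPT order: [8, 8, 13]
Completion times:
  Job 1: p=8, C=8
  Job 2: p=8, C=16
  Job 3: p=13, C=29
Total completion time = 8 + 16 + 29 = 53

53


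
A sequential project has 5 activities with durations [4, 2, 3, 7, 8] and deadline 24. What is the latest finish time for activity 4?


LF(activity 4) = deadline - sum of successor durations
Successors: activities 5 through 5 with durations [8]
Sum of successor durations = 8
LF = 24 - 8 = 16

16


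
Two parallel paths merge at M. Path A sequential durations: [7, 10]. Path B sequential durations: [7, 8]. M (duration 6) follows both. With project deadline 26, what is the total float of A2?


Forward pass: ES(A2) = sum of predecessors on chain A = 7
EF = ES + duration = 7 + 10 = 17
Backward pass: LF(M) = deadline = 26; LS(M) = 26 - 6 = 20
LF(A2) = LS(M) - sum(successors on chain A) = 20 - 0 = 20
LS = LF - duration = 20 - 10 = 10
Total float = LS - ES = 10 - 7 = 3

3


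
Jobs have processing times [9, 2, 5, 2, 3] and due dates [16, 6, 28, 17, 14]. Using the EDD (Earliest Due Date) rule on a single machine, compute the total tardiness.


Sort by due date (EDD order): [(2, 6), (3, 14), (9, 16), (2, 17), (5, 28)]
Compute completion times and tardiness:
  Job 1: p=2, d=6, C=2, tardiness=max(0,2-6)=0
  Job 2: p=3, d=14, C=5, tardiness=max(0,5-14)=0
  Job 3: p=9, d=16, C=14, tardiness=max(0,14-16)=0
  Job 4: p=2, d=17, C=16, tardiness=max(0,16-17)=0
  Job 5: p=5, d=28, C=21, tardiness=max(0,21-28)=0
Total tardiness = 0

0


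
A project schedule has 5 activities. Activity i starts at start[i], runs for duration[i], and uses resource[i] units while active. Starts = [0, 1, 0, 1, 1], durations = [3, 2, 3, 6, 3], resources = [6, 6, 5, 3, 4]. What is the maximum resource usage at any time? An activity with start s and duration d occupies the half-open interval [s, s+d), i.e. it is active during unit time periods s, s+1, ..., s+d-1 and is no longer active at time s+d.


Each activity i is active on [start_i, start_i + duration_i).
Compute total resource usage per time slot:
  t=0: active resources = [6, 5], total = 11
  t=1: active resources = [6, 6, 5, 3, 4], total = 24
  t=2: active resources = [6, 6, 5, 3, 4], total = 24
  t=3: active resources = [3, 4], total = 7
  t=4: active resources = [3], total = 3
  t=5: active resources = [3], total = 3
  t=6: active resources = [3], total = 3
Peak resource demand = 24

24


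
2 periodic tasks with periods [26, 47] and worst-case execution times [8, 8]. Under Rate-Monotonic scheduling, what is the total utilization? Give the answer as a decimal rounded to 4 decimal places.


Compute individual utilizations (exact fractions):
  Task 1: C/T = 8/26 = 4/13 (approx. 0.3077)
  Task 2: C/T = 8/47 (approx. 0.1702)
Total utilization U = 4/13 + 8/47 = 292/611
Rounded to 4 decimal places: U = 0.4779
RM (Liu & Layland) bound for 2 tasks = 0.828427; compare with U = 292/611 (approx. 0.477905)
U <= bound, so schedulable by RM sufficient condition.

0.4779


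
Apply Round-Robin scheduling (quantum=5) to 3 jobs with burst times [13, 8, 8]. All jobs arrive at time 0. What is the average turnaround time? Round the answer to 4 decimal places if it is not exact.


Time quantum = 5
Execution trace:
  J1 runs 5 units, time = 5
  J2 runs 5 units, time = 10
  J3 runs 5 units, time = 15
  J1 runs 5 units, time = 20
  J2 runs 3 units, time = 23
  J3 runs 3 units, time = 26
  J1 runs 3 units, time = 29
Finish times: [29, 23, 26]
Average turnaround = 78/3 = 26.0

26.0


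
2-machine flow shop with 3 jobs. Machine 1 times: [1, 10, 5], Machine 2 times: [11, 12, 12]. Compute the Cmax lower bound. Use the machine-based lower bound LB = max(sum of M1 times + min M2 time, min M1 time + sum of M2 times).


LB1 = sum(M1 times) + min(M2 times) = 16 + 11 = 27
LB2 = min(M1 times) + sum(M2 times) = 1 + 35 = 36
Lower bound = max(LB1, LB2) = max(27, 36) = 36

36


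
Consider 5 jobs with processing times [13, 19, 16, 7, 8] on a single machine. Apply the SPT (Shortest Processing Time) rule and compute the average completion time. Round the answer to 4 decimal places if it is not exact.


Sort jobs by processing time (SPT order): [7, 8, 13, 16, 19]
Compute completion times sequentially:
  Job 1: processing = 7, completes at 7
  Job 2: processing = 8, completes at 15
  Job 3: processing = 13, completes at 28
  Job 4: processing = 16, completes at 44
  Job 5: processing = 19, completes at 63
Sum of completion times = 157
Average completion time = 157/5 = 31.4

31.4


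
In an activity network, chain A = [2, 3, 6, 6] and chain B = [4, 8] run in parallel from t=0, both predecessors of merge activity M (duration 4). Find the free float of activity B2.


ES(B2) = sum of predecessors on chain B = 4
EF(B2) = ES + duration = 4 + 8 = 12
Successor of B2 is M. ES(M) = max(sum(A), sum(B)) = max(17, 12) = 17
Free float = ES(successor) - EF(current) = 17 - 12 = 5

5


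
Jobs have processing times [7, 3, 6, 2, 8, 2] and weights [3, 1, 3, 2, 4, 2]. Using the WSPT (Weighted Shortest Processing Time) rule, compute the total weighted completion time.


Compute p/w ratios and sort ascending (WSPT): [(2, 2), (2, 2), (6, 3), (8, 4), (7, 3), (3, 1)]
Compute weighted completion times:
  Job (p=2,w=2): C=2, w*C=2*2=4
  Job (p=2,w=2): C=4, w*C=2*4=8
  Job (p=6,w=3): C=10, w*C=3*10=30
  Job (p=8,w=4): C=18, w*C=4*18=72
  Job (p=7,w=3): C=25, w*C=3*25=75
  Job (p=3,w=1): C=28, w*C=1*28=28
Total weighted completion time = 217

217


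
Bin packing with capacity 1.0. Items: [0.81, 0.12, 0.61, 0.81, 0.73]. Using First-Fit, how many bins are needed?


Place items sequentially using First-Fit:
  Item 0.81 -> new Bin 1
  Item 0.12 -> Bin 1 (now 0.93)
  Item 0.61 -> new Bin 2
  Item 0.81 -> new Bin 3
  Item 0.73 -> new Bin 4
Total bins used = 4

4
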